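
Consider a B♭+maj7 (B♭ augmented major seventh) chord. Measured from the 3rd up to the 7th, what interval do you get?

P5

The chord tones of B♭+maj7 are B♭ D F♯ A.
The 3rd is D and the 7th is A.
D up to A spans 5 letter names and 7 semitones — a perfect fifth.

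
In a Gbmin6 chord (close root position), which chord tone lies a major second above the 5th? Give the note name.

Gbm6: Gb, Bbb, Db, Eb.
The 5th is Db. A major second above Db is Eb.
Eb is the chord's 6th.

Eb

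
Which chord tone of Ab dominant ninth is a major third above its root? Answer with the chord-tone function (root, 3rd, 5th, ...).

3rd

Ab9 (Ab dominant ninth) is spelled Ab C Eb Gb Bb.
The root is Ab. A major third above Ab is C.
C is the chord's 3rd.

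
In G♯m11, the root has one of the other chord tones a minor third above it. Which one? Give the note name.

B

Spelling the chord: G♯, B, D♯, F♯, A♯, C♯.
The root is G♯. A minor third above G♯ is B.
B is the chord's 3rd.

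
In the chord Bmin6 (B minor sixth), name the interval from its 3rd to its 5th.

The chord tones of Bmin6 (B minor sixth) are B-D-F#-G#.
The 3rd is D and the 5th is F#.
From D to F# is 4 semitones, exactly the major third.

M3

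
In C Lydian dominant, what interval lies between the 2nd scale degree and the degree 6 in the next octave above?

perfect twelfth

C lydian dominant: C D E F♯ G A B♭.
That puts D below A.
From D to A is 19 semitones, exactly the perfect twelfth.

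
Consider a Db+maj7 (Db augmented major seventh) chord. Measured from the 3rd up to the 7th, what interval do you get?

Spelling the chord: Db-F-A-C.
So we need the interval from F up to C.
From F to C is 7 semitones, exactly the perfect fifth.

perfect fifth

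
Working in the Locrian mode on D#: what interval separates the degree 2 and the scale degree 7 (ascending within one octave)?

major 6th

The scale runs D# E F# G# A B C#.
That puts E below C#.
Counting 6 letters and 9 half steps from E gives a major sixth.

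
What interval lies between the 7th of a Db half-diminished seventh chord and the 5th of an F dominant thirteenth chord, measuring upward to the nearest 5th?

Db half-diminished seventh has Cb as its 7th, and F dominant thirteenth has C as its 5th.
From Cb to C: 1 semitone over a unison = augmented.

A1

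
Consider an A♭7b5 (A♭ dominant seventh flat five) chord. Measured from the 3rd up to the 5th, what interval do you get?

diminished 3rd

A♭7b5: A♭ C E𝄫 G♭.
3rd = C; 5th = E𝄫.
3 letter names make it a third; at 2 semitones (a whole step narrower than major) the quality is diminished.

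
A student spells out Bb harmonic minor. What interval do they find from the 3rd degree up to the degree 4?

major second

Spelling Bb harmonic minor: Bb C Db Eb F Gb A.
3rd degree = Db; 4th scale degree = Eb.
Db up to Eb spans 2 letter names and 2 semitones — a major second.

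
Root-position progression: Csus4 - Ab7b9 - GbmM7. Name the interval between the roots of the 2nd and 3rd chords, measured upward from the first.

The roots are Ab and Gb.
From Ab to Gb: 10 semitones over a seventh = minor.

minor 7th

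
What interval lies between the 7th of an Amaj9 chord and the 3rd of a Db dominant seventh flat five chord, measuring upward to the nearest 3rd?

d7

Amaj9 has G# as its 7th, and Db dominant seventh flat five has F as its 3rd.
7 letter names make it a seventh; at 9 semitones (a whole step narrower than major) the quality is diminished.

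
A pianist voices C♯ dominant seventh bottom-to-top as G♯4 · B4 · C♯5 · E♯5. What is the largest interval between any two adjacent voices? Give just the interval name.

Adjacent intervals: G♯4→B4 = minor third; B4→C♯5 = major second; C♯5→E♯5 = major third.
The largest is C♯5 to E♯5, a major third (4 semitones).

major 3rd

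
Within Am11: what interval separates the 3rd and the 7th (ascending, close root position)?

perfect fifth

Spelling the chord: A-C-E-G-B-D.
That puts C below G.
C up to G spans 5 letter names and 7 semitones — a perfect fifth.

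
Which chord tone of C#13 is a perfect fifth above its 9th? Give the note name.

C# dominant thirteenth is spelled C#-E#-G#-B-D#-A#.
The 9th is D#. A perfect fifth above D# is A#.
A# is the chord's 13th.

A#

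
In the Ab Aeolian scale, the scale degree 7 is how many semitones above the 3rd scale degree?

The scale is Ab Bb Cb Db Eb Fb Gb.
Cb up to Gb is a perfect fifth — 7 semitones.

7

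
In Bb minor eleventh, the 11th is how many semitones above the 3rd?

Spelling the chord: Bb, Db, F, Ab, C, Eb.
Db to Eb is a major ninth: 14 semitones.

14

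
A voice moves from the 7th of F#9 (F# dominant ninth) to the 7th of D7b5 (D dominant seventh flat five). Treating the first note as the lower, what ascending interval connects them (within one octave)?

F#9 (F# dominant ninth) has E as its 7th, and D7b5 (D dominant seventh flat five) has C as its 7th.
E up to C is 8 semitones, a half step narrower than a major sixth, so the interval is minor.

minor sixth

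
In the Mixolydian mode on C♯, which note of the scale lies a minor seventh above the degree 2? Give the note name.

C#

The scale is C♯ D♯ E♯ F♯ G♯ A♯ B.
The degree 2 is D♯; a minor seventh above that is C♯ — scale degree 1.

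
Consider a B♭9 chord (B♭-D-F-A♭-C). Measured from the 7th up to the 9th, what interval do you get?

major third

That puts A♭ below C.
From A♭ to C is 4 semitones, exactly the major third.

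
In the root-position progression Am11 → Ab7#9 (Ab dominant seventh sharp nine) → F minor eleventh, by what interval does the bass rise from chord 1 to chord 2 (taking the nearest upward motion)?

The roots are A and Ab.
From A to Ab: 11 semitones over an octave = diminished.

d8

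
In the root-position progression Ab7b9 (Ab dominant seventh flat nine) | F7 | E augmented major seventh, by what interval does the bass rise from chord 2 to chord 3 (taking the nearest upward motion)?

The roots are F and E.
F up to E spans 7 letter names and 11 semitones — a major seventh.

major seventh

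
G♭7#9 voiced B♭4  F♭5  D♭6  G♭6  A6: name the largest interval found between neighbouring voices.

Adjacent intervals: B♭4→F♭5 = diminished fifth; F♭5→D♭6 = major sixth; D♭6→G♭6 = perfect fourth; G♭6→A6 = augmented second.
The largest is F♭5 to D♭6, a major sixth (9 semitones).

major sixth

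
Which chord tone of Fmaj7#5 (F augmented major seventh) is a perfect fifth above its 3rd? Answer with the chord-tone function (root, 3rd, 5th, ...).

Fmaj7#5 (F augmented major seventh): F A C# E.
The 3rd is A. A perfect fifth above A is E.
E is the chord's 7th.

7th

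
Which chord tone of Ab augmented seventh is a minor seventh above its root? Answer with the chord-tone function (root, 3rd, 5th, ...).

Ab augmented seventh is spelled Ab C E Gb.
The root is Ab. A minor seventh above Ab is Gb.
Gb is the chord's 7th.

7th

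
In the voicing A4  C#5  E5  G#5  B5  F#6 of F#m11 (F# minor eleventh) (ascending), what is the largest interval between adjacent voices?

perfect 5th

Adjacent intervals: A4→C#5 = major third; C#5→E5 = minor third; E5→G#5 = major third; G#5→B5 = minor third; B5→F#6 = perfect fifth.
The largest is B5 to F#6, a perfect fifth (7 semitones).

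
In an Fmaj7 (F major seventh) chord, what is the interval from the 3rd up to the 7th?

perfect fifth

Spelling the chord: F A C E.
3rd = A; 7th = E.
From A to E is 7 semitones, exactly the perfect fifth.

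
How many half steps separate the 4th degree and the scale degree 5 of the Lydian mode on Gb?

1

The scale is Gb Ab Bb C Db Eb F.
C up to Db is a minor second — 1 semitone.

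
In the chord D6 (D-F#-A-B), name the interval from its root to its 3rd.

That puts D below F#.
From D to F# is 4 semitones, exactly the major third.

M3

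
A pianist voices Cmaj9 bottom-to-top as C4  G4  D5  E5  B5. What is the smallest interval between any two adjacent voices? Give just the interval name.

Adjacent intervals: C4→G4 = perfect fifth; G4→D5 = perfect fifth; D5→E5 = major second; E5→B5 = perfect fifth.
The smallest is D5 to E5, a major second (2 semitones).

major 2nd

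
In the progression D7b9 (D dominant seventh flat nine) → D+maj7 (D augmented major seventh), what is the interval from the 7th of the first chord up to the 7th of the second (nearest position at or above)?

D7b9 (D dominant seventh flat nine) has C as its 7th, and D+maj7 (D augmented major seventh) has C# as its 7th.
C up to C# is 1 semitone, a half step wider than a perfect unison, so the interval is augmented.

augmented unison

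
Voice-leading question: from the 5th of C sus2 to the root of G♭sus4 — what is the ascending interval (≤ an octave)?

d8

The 5th of C sus2 is G; the root of G♭sus4 is G♭.
8 letter names make it an octave; at 11 semitones (a half step narrower than perfect) the quality is diminished.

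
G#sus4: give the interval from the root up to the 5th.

G# sus4: G#–C#–D#.
Root = G#; 5th = D#.
Counting 5 letters and 7 half steps from G# gives a perfect fifth.

perfect fifth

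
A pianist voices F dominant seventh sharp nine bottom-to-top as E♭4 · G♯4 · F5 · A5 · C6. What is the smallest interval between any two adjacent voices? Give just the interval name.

minor third

Adjacent intervals: E♭4→G♯4 = augmented third; G♯4→F5 = diminished seventh; F5→A5 = major third; A5→C6 = minor third.
The smallest is A5 to C6, a minor third (3 semitones).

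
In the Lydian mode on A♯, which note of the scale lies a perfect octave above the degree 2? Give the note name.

B#

The scale is A♯ B♯ C𝄪 D𝄪 E♯ F𝄪 G𝄪.
The degree 2 is B♯; a perfect octave above that is B♯ — scale degree 2.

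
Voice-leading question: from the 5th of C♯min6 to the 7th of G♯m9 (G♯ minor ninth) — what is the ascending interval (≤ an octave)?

C♯min6 has G♯ as its 5th, and G♯m9 (G♯ minor ninth) has F♯ as its 7th.
7 letter names make it a seventh; at 10 semitones (a half step narrower than major) the quality is minor.

minor seventh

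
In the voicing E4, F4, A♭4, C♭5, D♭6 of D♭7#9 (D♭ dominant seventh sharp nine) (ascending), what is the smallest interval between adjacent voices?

Adjacent intervals: E4→F4 = minor second; F4→A♭4 = minor third; A♭4→C♭5 = minor third; C♭5→D♭6 = major ninth.
The smallest is E4 to F4, a minor second (1 semitone).

minor 2nd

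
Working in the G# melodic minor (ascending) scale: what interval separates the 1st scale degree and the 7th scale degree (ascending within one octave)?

G# melodic minor: G# A# B C# D# E# F##.
1st scale degree = G#; 7th scale degree = F##.
Counting 7 letters and 11 half steps from G# gives a major seventh.

major 7th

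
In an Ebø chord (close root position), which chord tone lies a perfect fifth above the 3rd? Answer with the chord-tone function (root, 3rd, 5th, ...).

7th

Ebø (Eb half-diminished seventh) is spelled Eb-Gb-Bbb-Db.
The 3rd is Gb. A perfect fifth above Gb is Db.
Db is the chord's 7th.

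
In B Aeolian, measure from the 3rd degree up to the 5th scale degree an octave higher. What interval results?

major tenth

Spelling B Aeolian: B C# D E F# G A.
So we need the interval from D up to F#.
Counting 10 letters and 16 half steps from D gives a major tenth.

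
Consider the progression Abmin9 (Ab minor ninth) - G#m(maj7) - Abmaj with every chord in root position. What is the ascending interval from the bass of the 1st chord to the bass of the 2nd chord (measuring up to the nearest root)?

The roots are Ab and G#.
Ab up to G# is 12 semitones, a half step wider than a major seventh, so the interval is augmented.

augmented 7th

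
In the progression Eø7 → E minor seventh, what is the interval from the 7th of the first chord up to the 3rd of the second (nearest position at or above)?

Eø7 has D as its 7th, and E minor seventh has G as its 3rd.
Counting 4 letters and 5 half steps from D gives a perfect fourth.

perfect fourth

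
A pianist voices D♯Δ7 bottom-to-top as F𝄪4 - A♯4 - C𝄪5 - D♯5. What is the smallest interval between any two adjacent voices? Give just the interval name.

Adjacent intervals: F𝄪4→A♯4 = minor third; A♯4→C𝄪5 = major third; C𝄪5→D♯5 = minor second.
The smallest is C𝄪5 to D♯5, a minor second (1 semitone).

minor second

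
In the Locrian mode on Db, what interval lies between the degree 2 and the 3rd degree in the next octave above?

major 9th

Spelling the Locrian mode on Db: Db Ebb Fb Gb Abb Bbb Cb.
Degree 2 = Ebb; 3rd degree (up an octave) = Fb.
Ebb up to Fb spans 9 letter names and 14 semitones — a major ninth.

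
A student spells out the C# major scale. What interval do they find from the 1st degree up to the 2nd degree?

major 2nd

C# major: C# D# E# F# G# A# B#.
That puts C# below D#.
Counting 2 letters and 2 half steps from C# gives a major second.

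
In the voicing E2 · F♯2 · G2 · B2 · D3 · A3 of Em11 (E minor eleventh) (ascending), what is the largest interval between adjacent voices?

perfect fifth

Adjacent intervals: E2→F♯2 = major second; F♯2→G2 = minor second; G2→B2 = major third; B2→D3 = minor third; D3→A3 = perfect fifth.
The largest is D3 to A3, a perfect fifth (7 semitones).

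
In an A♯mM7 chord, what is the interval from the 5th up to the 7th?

major third

Spelling the chord: A♯ C♯ E♯ G𝄪.
5th = E♯; 7th = G𝄪.
E♯ up to G𝄪 spans 3 letter names and 4 semitones — a major third.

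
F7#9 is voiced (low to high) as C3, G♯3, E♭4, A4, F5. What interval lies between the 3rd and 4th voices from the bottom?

A4

Those voices are E♭4 and A4.
E♭ up to A is 6 semitones, a half step wider than a perfect fourth, so the interval is augmented.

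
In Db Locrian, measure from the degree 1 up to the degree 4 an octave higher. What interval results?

Db locrian: Db Ebb Fb Gb Abb Bbb Cb.
So we need the interval from Db up to Gb.
Counting 11 letters and 17 half steps from Db gives a perfect eleventh.

perfect eleventh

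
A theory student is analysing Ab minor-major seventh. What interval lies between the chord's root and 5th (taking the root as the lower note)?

The chord tones of Abm(maj7) are Ab-Cb-Eb-G.
Root = Ab; 5th = Eb.
Ab up to Eb spans 5 letter names and 7 semitones — a perfect fifth.

P5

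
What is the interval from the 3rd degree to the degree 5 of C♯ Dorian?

M3

C♯ dorian: C♯ D♯ E F♯ G♯ A♯ B.
That puts E below G♯.
E up to G♯ spans 3 letter names and 4 semitones — a major third.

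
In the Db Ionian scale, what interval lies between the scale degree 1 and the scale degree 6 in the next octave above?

The scale runs Db Eb F Gb Ab Bb C.
So we need the interval from Db up to Bb.
From Db to Bb is 21 semitones, exactly the major thirteenth.

major thirteenth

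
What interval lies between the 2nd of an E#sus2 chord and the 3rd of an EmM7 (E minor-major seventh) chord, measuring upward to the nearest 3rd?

diminished second

The 2nd of E#sus2 is F##; the 3rd of EmM7 (E minor-major seventh) is G.
2 letter names make it a second; at 0 semitones (a whole step narrower than major) the quality is diminished.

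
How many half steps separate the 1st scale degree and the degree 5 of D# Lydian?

7

The scale is D# E# F## G## A# B# C##.
D# up to A# is a perfect fifth — 7 semitones.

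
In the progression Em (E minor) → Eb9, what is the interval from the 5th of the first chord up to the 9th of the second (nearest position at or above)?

diminished fifth

The 5th of Em (E minor) is B; the 9th of Eb9 is F.
From B to F: 6 semitones over a fifth = diminished.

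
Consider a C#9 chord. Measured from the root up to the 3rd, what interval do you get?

Spelling the chord: C# E# G# B D#.
Root = C#; 3rd = E#.
From C# to E# is 4 semitones, exactly the major third.

major third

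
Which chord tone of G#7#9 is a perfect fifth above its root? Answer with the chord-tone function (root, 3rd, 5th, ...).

5th

The chord tones of G# dominant seventh sharp nine are G# B# D# F# A##.
The root is G#. A perfect fifth above G# is D#.
D# is the chord's 5th.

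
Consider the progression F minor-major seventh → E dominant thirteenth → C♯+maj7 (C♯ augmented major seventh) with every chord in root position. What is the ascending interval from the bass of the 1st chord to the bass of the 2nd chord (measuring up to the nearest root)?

The roots are F and E.
From F to E is 11 semitones, exactly the major seventh.

major seventh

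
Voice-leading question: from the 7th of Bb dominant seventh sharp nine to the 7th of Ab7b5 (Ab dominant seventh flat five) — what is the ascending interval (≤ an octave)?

minor 7th

Bb dominant seventh sharp nine has Ab as its 7th, and Ab7b5 (Ab dominant seventh flat five) has Gb as its 7th.
Ab up to Gb is 10 semitones, a half step narrower than a major seventh, so the interval is minor.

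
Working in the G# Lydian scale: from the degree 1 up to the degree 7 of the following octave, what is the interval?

Spelling the G# Lydian scale: G# A# B# C## D# E# F##.
Degree 1 = G#; degree 7 (up an octave) = F##.
Counting 14 letters and 23 half steps from G# gives a major fourteenth.

major 14th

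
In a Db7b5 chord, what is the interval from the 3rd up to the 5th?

diminished 3rd

The chord tones of Db dominant seventh flat five are Db, F, Abb, Cb.
3rd = F; 5th = Abb.
From F to Abb: 2 semitones over a third = diminished.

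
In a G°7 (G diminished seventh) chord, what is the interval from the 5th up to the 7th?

G°7 (G diminished seventh): G Bb Db Fb.
That puts Db below Fb.
3 letter names make it a third; at 3 semitones (a half step narrower than major) the quality is minor.

minor 3rd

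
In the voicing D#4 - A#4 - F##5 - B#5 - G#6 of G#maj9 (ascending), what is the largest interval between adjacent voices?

Adjacent intervals: D#4→A#4 = perfect fifth; A#4→F##5 = major sixth; F##5→B#5 = perfect fourth; B#5→G#6 = minor sixth.
The largest is A#4 to F##5, a major sixth (9 semitones).

major 6th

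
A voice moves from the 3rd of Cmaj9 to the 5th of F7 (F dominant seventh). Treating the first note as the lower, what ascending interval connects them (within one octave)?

minor sixth

Cmaj9 has E as its 3rd, and F7 (F dominant seventh) has C as its 5th.
From E to C: 8 semitones over a sixth = minor.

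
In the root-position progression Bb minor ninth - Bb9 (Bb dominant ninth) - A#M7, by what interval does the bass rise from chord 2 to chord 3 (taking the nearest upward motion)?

The roots are Bb and A#.
7 letter names make it a seventh; at 12 semitones (a half step wider than major) the quality is augmented.

augmented seventh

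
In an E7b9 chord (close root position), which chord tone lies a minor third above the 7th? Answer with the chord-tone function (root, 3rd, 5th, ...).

E7b9: E-G♯-B-D-F.
The 7th is D. A minor third above D is F.
F is the chord's 9th.

9th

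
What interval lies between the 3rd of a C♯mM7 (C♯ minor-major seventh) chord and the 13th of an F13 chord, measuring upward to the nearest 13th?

The 3rd of C♯mM7 (C♯ minor-major seventh) is E; the 13th of F13 is D.
From E to D: 10 semitones over a seventh = minor.

minor 7th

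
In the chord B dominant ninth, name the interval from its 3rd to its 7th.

diminished 5th

Spelling the chord: B-D#-F#-A-C#.
That puts D# below A.
From D# to A: 6 semitones over a fifth = diminished.
That tritone between 3rd and 7th is what gives the dominant seventh its pull toward resolution.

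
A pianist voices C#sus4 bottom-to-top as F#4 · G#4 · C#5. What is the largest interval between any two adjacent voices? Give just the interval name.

Adjacent intervals: F#4→G#4 = major second; G#4→C#5 = perfect fourth.
The largest is G#4 to C#5, a perfect fourth (5 semitones).

perfect fourth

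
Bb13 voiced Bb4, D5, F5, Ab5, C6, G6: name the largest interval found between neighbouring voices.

Adjacent intervals: Bb4→D5 = major third; D5→F5 = minor third; F5→Ab5 = minor third; Ab5→C6 = major third; C6→G6 = perfect fifth.
The largest is C6 to G6, a perfect fifth (7 semitones).

perfect fifth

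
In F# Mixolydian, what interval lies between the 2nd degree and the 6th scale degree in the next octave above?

P12

Spelling F# Mixolydian: F# G# A# B C# D# E.
So we need the interval from G# up to D#.
From G# to D# is 19 semitones, exactly the perfect twelfth.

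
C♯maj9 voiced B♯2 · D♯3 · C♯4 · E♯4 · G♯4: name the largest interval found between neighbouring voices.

m7

Adjacent intervals: B♯2→D♯3 = minor third; D♯3→C♯4 = minor seventh; C♯4→E♯4 = major third; E♯4→G♯4 = minor third.
The largest is D♯3 to C♯4, a minor seventh (10 semitones).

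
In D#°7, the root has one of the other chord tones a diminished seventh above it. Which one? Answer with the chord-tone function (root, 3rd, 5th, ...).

7th

D#°7 (D# diminished seventh) is spelled D# F# A C.
The root is D#. A diminished seventh above D# is C.
C is the chord's 7th.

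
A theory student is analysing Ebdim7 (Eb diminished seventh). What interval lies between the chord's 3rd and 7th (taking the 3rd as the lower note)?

d5

Ebdim7 (Eb diminished seventh) is spelled Eb Gb Bbb Dbb.
So we need the interval from Gb up to Dbb.
From Gb to Dbb: 6 semitones over a fifth = diminished.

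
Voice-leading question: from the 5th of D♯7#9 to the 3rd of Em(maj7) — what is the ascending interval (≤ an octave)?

d7

D♯7#9 has A♯ as its 5th, and Em(maj7) has G as its 3rd.
7 letter names make it a seventh; at 9 semitones (a whole step narrower than major) the quality is diminished.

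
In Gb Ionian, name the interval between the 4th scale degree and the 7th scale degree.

A4

Spelling Gb Ionian: Gb Ab Bb Cb Db Eb F.
4th scale degree = Cb; 7th scale degree = F.
Cb up to F is 6 semitones, a half step wider than a perfect fourth, so the interval is augmented.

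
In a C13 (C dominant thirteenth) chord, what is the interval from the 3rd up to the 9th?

C13 (C dominant thirteenth) is spelled C E G Bb D A.
The 3rd is E and the 9th is D.
E up to D is 10 semitones, a half step narrower than a major seventh, so the interval is minor.

m7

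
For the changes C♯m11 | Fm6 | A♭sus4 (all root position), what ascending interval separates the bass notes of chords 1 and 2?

diminished fourth

The roots are C♯ and F.
From C♯ to F: 4 semitones over a fourth = diminished.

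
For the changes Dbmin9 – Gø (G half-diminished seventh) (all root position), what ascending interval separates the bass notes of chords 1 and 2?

The roots are Db and G.
Db up to G is 6 semitones, a half step wider than a perfect fourth, so the interval is augmented.

augmented 4th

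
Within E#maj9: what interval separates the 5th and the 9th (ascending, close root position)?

The chord tones of E#maj9 (E# major ninth) are E#-G##-B#-D##-F##.
5th = B#; 9th = F##.
B# up to F## spans 5 letter names and 7 semitones — a perfect fifth.

perfect fifth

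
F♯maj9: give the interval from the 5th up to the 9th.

Spelling the chord: F♯ A♯ C♯ E♯ G♯.
The 5th is C♯ and the 9th is G♯.
Counting 5 letters and 7 half steps from C♯ gives a perfect fifth.

perfect fifth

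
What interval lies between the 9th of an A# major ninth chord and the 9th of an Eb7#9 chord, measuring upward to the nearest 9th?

A# major ninth has B# as its 9th, and Eb7#9 has F# as its 9th.
5 letter names make it a fifth; at 6 semitones (a half step narrower than perfect) the quality is diminished.

diminished fifth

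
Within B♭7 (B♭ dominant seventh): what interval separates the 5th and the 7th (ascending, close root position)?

minor third

Spelling the chord: B♭ D F A♭.
That puts F below A♭.
From F to A♭: 3 semitones over a third = minor.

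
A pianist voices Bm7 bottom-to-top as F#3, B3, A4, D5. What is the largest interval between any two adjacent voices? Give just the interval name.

minor 7th

Adjacent intervals: F#3→B3 = perfect fourth; B3→A4 = minor seventh; A4→D5 = perfect fourth.
The largest is B3 to A4, a minor seventh (10 semitones).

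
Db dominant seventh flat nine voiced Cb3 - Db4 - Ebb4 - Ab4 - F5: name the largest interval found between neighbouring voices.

Adjacent intervals: Cb3→Db4 = major ninth; Db4→Ebb4 = minor second; Ebb4→Ab4 = augmented fourth; Ab4→F5 = major sixth.
The largest is Cb3 to Db4, a major ninth (14 semitones).

M9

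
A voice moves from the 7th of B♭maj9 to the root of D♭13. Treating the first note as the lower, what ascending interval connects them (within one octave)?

diminished fourth

B♭maj9 has A as its 7th, and D♭13 has D♭ as its root.
4 letter names make it a fourth; at 4 semitones (a half step narrower than perfect) the quality is diminished.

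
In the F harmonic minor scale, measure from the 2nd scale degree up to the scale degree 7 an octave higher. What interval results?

Spelling the F harmonic minor scale: F G A♭ B♭ C D♭ E.
2nd scale degree = G; 7th scale degree (up an octave) = E.
Counting 13 letters and 21 half steps from G gives a major thirteenth.

major 13th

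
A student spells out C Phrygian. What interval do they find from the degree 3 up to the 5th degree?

The scale runs C Db Eb F G Ab Bb.
Degree 3 = Eb; 5th scale degree = G.
From Eb to G is 4 semitones, exactly the major third.

major third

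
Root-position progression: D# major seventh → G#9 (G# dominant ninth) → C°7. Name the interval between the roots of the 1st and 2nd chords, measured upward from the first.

The roots are D# and G#.
D# up to G# spans 4 letter names and 5 semitones — a perfect fourth.

perfect fourth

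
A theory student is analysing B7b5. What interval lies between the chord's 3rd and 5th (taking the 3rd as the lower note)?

Spelling the chord: B D# F A.
3rd = D#; 5th = F.
3 letter names make it a third; at 2 semitones (a whole step narrower than major) the quality is diminished.

diminished third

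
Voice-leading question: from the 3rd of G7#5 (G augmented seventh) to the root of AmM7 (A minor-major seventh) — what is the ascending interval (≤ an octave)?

minor seventh

The 3rd of G7#5 (G augmented seventh) is B; the root of AmM7 (A minor-major seventh) is A.
From B to A: 10 semitones over a seventh = minor.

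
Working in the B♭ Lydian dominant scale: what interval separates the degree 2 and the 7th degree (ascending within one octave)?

Spelling the B♭ Lydian dominant scale: B♭ C D E F G A♭.
Degree 2 = C; degree 7 = A♭.
From C to A♭: 8 semitones over a sixth = minor.

minor sixth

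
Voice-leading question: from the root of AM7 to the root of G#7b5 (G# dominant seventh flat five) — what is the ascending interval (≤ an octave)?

major seventh

AM7 has A as its root, and G#7b5 (G# dominant seventh flat five) has G# as its root.
Counting 7 letters and 11 half steps from A gives a major seventh.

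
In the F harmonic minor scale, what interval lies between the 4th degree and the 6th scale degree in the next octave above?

minor 10th

Spelling the F harmonic minor scale: F G A♭ B♭ C D♭ E.
The 4th degree is B♭ and the 6th scale degree (up an octave) is D♭.
10 letter names make it a tenth; at 15 semitones (a half step narrower than major) the quality is minor.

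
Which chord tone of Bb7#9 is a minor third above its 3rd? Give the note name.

Bb7#9 is spelled Bb D F Ab C#.
The 3rd is D. A minor third above D is F.
F is the chord's 5th.

F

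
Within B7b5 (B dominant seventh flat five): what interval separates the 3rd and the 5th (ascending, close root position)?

The chord tones of B7b5 (B dominant seventh flat five) are B–D♯–F–A.
That puts D♯ below F.
From D♯ to F: 2 semitones over a third = diminished.

diminished third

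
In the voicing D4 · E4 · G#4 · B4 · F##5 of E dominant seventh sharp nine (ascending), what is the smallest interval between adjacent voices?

major 2nd

Adjacent intervals: D4→E4 = major second; E4→G#4 = major third; G#4→B4 = minor third; B4→F##5 = augmented fifth.
The smallest is D4 to E4, a major second (2 semitones).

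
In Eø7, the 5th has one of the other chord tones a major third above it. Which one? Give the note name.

D

Spelling the chord: E-G-Bb-D.
The 5th is Bb. A major third above Bb is D.
D is the chord's 7th.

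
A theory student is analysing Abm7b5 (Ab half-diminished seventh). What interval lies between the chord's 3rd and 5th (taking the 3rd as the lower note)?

minor third

Abø7: Ab Cb Ebb Gb.
The 3rd is Cb and the 5th is Ebb.
From Cb to Ebb: 3 semitones over a third = minor.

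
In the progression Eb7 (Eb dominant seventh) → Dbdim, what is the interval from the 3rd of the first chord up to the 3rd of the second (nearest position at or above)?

diminished 7th

The 3rd of Eb7 (Eb dominant seventh) is G; the 3rd of Dbdim is Fb.
From G to Fb: 9 semitones over a seventh = diminished.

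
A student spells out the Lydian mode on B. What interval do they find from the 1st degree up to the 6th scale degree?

major sixth

B lydian: B C# D# E# F# G# A#.
So we need the interval from B up to G#.
From B to G# is 9 semitones, exactly the major sixth.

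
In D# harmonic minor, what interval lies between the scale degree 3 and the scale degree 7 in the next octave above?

Spelling D# harmonic minor: D# E# F# G# A# B C##.
So we need the interval from F# up to C##.
F# up to C## is 20 semitones, a half step wider than a perfect twelfth, so the interval is augmented.

augmented twelfth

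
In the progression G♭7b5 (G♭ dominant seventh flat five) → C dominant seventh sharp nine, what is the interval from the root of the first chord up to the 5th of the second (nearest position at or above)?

G♭7b5 (G♭ dominant seventh flat five) has G♭ as its root, and C dominant seventh sharp nine has G as its 5th.
G♭ up to G is 1 semitone, a half step wider than a perfect unison, so the interval is augmented.

augmented 1st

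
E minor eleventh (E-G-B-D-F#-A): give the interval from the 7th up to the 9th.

That puts D below F#.
D up to F# spans 3 letter names and 4 semitones — a major third.

major third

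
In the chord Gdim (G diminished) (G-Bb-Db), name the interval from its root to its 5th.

So we need the interval from G up to Db.
G up to Db is 6 semitones, a half step narrower than a perfect fifth, so the interval is diminished.

diminished fifth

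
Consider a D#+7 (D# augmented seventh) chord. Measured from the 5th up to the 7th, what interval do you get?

diminished third

The chord tones of D#aug7 are D#, F##, A##, C#.
The 5th is A## and the 7th is C#.
3 letter names make it a third; at 2 semitones (a whole step narrower than major) the quality is diminished.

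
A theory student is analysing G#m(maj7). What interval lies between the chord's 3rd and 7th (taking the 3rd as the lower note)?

G#mM7 (G# minor-major seventh): G#-B-D#-F##.
That puts B below F##.
5 letter names make it a fifth; at 8 semitones (a half step wider than perfect) the quality is augmented.

augmented 5th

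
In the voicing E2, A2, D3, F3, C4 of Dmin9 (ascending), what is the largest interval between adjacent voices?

Adjacent intervals: E2→A2 = perfect fourth; A2→D3 = perfect fourth; D3→F3 = minor third; F3→C4 = perfect fifth.
The largest is F3 to C4, a perfect fifth (7 semitones).

perfect 5th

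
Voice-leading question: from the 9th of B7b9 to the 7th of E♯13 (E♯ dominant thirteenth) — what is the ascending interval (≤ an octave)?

The 9th of B7b9 is C; the 7th of E♯13 (E♯ dominant thirteenth) is D♯.
From C to D♯: 3 semitones over a second = augmented.

augmented 2nd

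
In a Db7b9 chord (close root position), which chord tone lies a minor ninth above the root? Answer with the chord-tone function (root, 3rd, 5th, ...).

9th

Spelling the chord: Db F Ab Cb Ebb.
The root is Db. A minor ninth above Db is Ebb.
Ebb is the chord's 9th.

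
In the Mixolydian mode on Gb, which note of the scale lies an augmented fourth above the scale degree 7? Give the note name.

The scale is Gb Ab Bb Cb Db Eb Fb.
The scale degree 7 is Fb; an augmented fourth above that is Bb — scale degree 3.

Bb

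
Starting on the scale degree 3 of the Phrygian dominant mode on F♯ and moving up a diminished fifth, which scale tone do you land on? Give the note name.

E

The scale is F♯ G A♯ B C♯ D E.
The scale degree 3 is A♯; a diminished fifth above that is E — scale degree 7.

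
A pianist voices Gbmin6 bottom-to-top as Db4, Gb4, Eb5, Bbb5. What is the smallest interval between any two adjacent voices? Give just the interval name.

perfect fourth

Adjacent intervals: Db4→Gb4 = perfect fourth; Gb4→Eb5 = major sixth; Eb5→Bbb5 = diminished fifth.
The smallest is Db4 to Gb4, a perfect fourth (5 semitones).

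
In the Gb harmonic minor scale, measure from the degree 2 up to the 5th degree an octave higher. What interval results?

The scale runs Gb Ab Bbb Cb Db Ebb F.
The degree 2 is Ab and the scale degree 5 (up an octave) is Db.
Counting 11 letters and 17 half steps from Ab gives a perfect eleventh.

perfect eleventh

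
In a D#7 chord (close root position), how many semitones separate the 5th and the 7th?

3

D#7 (D# dominant seventh): D#–F##–A#–C#.
A# to C# is a minor third: 3 semitones.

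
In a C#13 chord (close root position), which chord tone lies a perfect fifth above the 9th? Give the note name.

A#

Spelling the chord: C#-E#-G#-B-D#-A#.
The 9th is D#. A perfect fifth above D# is A#.
A# is the chord's 13th.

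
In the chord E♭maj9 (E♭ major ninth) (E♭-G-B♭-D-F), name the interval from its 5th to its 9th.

5th = B♭; 9th = F.
From B♭ to F is 7 semitones, exactly the perfect fifth.

perfect fifth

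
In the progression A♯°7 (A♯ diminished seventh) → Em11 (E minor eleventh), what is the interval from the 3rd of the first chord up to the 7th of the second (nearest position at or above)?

The 3rd of A♯°7 (A♯ diminished seventh) is C♯; the 7th of Em11 (E minor eleventh) is D.
2 letter names make it a second; at 1 semitone (a half step narrower than major) the quality is minor.

minor second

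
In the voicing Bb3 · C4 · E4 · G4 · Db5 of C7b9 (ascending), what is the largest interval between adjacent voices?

diminished fifth

Adjacent intervals: Bb3→C4 = major second; C4→E4 = major third; E4→G4 = minor third; G4→Db5 = diminished fifth.
The largest is G4 to Db5, a diminished fifth (6 semitones).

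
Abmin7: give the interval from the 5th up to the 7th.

minor 3rd

Abmin7 is spelled Ab, Cb, Eb, Gb.
That puts Eb below Gb.
From Eb to Gb: 3 semitones over a third = minor.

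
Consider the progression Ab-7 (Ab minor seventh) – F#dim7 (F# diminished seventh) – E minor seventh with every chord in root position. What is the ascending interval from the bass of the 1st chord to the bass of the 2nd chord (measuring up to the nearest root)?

The roots are Ab and F#.
6 letter names make it a sixth; at 10 semitones (a half step wider than major) the quality is augmented.

A6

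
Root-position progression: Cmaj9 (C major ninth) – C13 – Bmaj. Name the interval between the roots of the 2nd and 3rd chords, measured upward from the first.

The roots are C and B.
C up to B spans 7 letter names and 11 semitones — a major seventh.

major seventh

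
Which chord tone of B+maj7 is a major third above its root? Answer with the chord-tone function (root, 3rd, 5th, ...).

Bmaj7#5 is spelled B–D#–F##–A#.
The root is B. A major third above B is D#.
D# is the chord's 3rd.

3rd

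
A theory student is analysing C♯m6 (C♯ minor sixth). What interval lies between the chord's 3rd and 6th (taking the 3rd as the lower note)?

augmented fourth

Spelling the chord: C♯-E-G♯-A♯.
The 3rd is E and the 6th is A♯.
E up to A♯ is 6 semitones, a half step wider than a perfect fourth, so the interval is augmented.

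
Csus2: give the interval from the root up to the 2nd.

major second

C sus2: C-D-G.
Root = C; 2nd = D.
From C to D is 2 semitones, exactly the major second.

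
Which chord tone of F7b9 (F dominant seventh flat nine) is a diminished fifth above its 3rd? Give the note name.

Eb

F7b9 is spelled F, A, C, Eb, Gb.
The 3rd is A. A diminished fifth above A is Eb.
Eb is the chord's 7th.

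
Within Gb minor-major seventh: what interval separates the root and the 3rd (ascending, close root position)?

Spelling the chord: Gb Bbb Db F.
So we need the interval from Gb up to Bbb.
From Gb to Bbb: 3 semitones over a third = minor.

m3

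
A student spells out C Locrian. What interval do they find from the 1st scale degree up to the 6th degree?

minor sixth

Spelling C Locrian: C Db Eb F Gb Ab Bb.
So we need the interval from C up to Ab.
From C to Ab: 8 semitones over a sixth = minor.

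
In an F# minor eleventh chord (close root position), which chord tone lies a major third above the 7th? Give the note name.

G#

F# minor eleventh is spelled F#-A-C#-E-G#-B.
The 7th is E. A major third above E is G#.
G# is the chord's 9th.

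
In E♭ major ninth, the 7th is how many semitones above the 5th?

E♭maj9 (E♭ major ninth) is spelled E♭–G–B♭–D–F.
B♭ to D is a major third: 4 semitones.

4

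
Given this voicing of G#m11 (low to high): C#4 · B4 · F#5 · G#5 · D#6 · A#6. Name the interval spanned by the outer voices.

major 20th

The outer voices are C#4 and A#6.
C# up to A# spans 20 letter names and 33 semitones — a major 20th.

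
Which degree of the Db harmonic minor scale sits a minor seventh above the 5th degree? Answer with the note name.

Gb

The scale is Db Eb Fb Gb Ab Bbb C.
The 5th degree is Ab; a minor seventh above that is Gb — scale degree 4.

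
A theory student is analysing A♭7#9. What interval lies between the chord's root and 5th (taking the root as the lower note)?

perfect fifth

Spelling the chord: A♭, C, E♭, G♭, B.
So we need the interval from A♭ up to E♭.
A♭ up to E♭ spans 5 letter names and 7 semitones — a perfect fifth.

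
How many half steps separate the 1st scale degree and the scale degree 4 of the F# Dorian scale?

5

The scale is F# G# A B C# D# E.
F# up to B is a perfect fourth — 5 semitones.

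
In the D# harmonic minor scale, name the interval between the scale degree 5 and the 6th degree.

D# harmonic minor: D# E# F# G# A# B C##.
Scale degree 5 = A#; 6th scale degree = B.
From A# to B: 1 semitone over a second = minor.

minor 2nd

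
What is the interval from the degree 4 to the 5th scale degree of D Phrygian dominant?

major second

The scale runs D E♭ F♯ G A B♭ C.
So we need the interval from G up to A.
From G to A is 2 semitones, exactly the major second.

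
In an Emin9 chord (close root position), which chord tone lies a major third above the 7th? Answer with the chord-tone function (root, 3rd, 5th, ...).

9th

The chord tones of Em9 are E G B D F#.
The 7th is D. A major third above D is F#.
F# is the chord's 9th.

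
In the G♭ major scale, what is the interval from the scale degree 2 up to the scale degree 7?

major sixth

Spelling the G♭ major scale: G♭ A♭ B♭ C♭ D♭ E♭ F.
That puts A♭ below F.
From A♭ to F is 9 semitones, exactly the major sixth.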